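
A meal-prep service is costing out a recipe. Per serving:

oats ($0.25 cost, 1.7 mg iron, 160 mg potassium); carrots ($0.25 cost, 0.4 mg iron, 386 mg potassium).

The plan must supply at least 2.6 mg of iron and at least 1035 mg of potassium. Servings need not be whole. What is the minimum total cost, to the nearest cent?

$0.82

At the optimum either one food covers both requirements or two foods hit both targets exactly; no other combination can be cheaper.
oats only: max(2.6/1.7, 1035/160) = 6.469 servings → $1.62.
carrots only: max(2.6/0.4, 1035/386) = 6.5 servings → $1.62.
oats + carrots with both tight: 0.9956 servings and 2.269 servings → $0.82.
Cheapest feasible corner: $0.82.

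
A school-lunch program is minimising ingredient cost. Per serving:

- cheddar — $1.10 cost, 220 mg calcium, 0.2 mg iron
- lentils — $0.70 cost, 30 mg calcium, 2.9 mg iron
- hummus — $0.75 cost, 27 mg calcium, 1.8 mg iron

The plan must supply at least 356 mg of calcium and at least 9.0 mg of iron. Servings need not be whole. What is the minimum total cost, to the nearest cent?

$3.44

Two binding constraints pin down two serving amounts, so the optimal mix uses at most two foods. The candidates are each food alone (scaled to the tighter of calcium/iron) and each pair with both constraints tight.
cheddar only: max(356/220, 9.0/0.2) = 45 servings → $49.50.
lentils only: max(356/30, 9.0/2.9) = 11.87 servings → $8.31.
hummus only: max(356/27, 9.0/1.8) = 13.19 servings → $9.89.
cheddar + lentils with both tight: 1.206 servings and 3.02 servings → $3.44.
cheddar + hummus with both tight: 1.018 servings and 4.887 servings → $4.79.
lentils + hummus: the both-tight solution has a negative serving — not a feasible corner.
Cheapest feasible corner: $3.44.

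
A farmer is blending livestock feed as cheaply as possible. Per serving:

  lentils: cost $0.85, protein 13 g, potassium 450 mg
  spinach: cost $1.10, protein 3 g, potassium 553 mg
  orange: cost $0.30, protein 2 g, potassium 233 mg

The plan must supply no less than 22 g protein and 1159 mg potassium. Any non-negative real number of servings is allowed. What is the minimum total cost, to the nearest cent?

$1.85

Check every corner: each single food scaled to meet both minima, and each pair solved so both constraints bind.
lentils only: max(22/13, 1159/450) = 2.576 servings → $2.19.
spinach only: max(22/3, 1159/553) = 7.333 servings → $8.07.
orange only: max(22/2, 1159/233) = 11 servings → $3.30.
lentils + spinach with both tight: 1.488 servings and 0.8849 servings → $2.24.
lentils + orange with both tight: 1.319 servings and 2.427 servings → $1.85.
spinach + orange: the both-tight solution has a negative serving — not a feasible corner.
Cheapest feasible corner: $1.85.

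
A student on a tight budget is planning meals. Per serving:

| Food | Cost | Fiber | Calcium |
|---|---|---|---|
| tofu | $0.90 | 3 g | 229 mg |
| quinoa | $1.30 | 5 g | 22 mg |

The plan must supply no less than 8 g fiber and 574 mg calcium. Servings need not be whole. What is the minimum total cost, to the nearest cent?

For a min-cost LP with two ≥-constraints, a basic feasible solution has at most two positive variables.
tofu only: max(8/3, 574/229) = 2.667 servings → $2.40.
quinoa only: max(8/5, 574/22) = 26.09 servings → $33.92.
tofu + quinoa with both tight: 2.497 servings and 0.1019 servings → $2.38.
The minimum over all feasible corners is $2.38.

$2.38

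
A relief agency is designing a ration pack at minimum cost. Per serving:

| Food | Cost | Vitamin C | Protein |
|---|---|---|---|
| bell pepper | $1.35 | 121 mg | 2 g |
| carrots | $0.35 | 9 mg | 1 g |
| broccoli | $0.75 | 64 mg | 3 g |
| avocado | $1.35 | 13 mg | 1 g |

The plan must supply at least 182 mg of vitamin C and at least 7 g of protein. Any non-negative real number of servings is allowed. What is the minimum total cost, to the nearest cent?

Two binding constraints pin down two serving amounts, so the optimal mix uses at most two foods. The candidates are each food alone (scaled to the tighter of vitamin C/protein) and each pair with both constraints tight.
bell pepper only: max(182/121, 7/2) = 3.5 servings → $4.72.
carrots only: max(182/9, 7/1) = 20.22 servings → $7.08.
broccoli only: max(182/64, 7/3) = 2.844 servings → $2.13.
avocado only: max(182/13, 7/1) = 14 servings → $18.90.
bell pepper + carrots with both tight: 1.155 servings and 4.689 servings → $3.20.
bell pepper + broccoli with both tight: 0.417 servings and 2.055 servings → $2.10.
bell pepper + avocado with both tight: 0.9579 servings and 5.084 servings → $8.16.
carrots + broccoli: the both-tight solution has a negative serving — not a feasible corner.
carrots + avocado: intersection lies outside the first quadrant.
broccoli + avocado with both targets exact would need a negative amount; discard.
So the least-cost plan costs $2.10.

$2.10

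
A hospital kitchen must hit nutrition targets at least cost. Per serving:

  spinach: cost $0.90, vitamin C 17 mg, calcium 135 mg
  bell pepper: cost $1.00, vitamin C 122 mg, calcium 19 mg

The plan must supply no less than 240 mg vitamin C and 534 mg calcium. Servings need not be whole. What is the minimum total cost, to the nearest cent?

A basic optimal solution has at most two foods positive. Try each food alone and each pair with both targets met exactly.
spinach only: max(240/17, 534/135) = 14.12 servings → $12.71.
bell pepper only: max(240/122, 534/19) = 28.11 servings → $28.11.
spinach + bell pepper with both tight: 3.752 servings and 1.444 servings → $4.82.
So the least-cost plan costs $4.82.

$4.82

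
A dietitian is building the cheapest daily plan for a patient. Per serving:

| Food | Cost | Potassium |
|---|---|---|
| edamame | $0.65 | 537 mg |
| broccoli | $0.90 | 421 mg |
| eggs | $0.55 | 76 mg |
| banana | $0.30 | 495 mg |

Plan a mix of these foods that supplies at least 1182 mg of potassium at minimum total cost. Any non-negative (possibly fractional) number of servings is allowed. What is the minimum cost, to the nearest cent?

Cost per mg of potassium: banana $0.0006, edamame $0.0012, broccoli $0.0021, eggs $0.0072.
With no serving limits, use only banana: 1182 mg / 495 mg = 2.388 servings × $0.30 = $0.72.

$0.72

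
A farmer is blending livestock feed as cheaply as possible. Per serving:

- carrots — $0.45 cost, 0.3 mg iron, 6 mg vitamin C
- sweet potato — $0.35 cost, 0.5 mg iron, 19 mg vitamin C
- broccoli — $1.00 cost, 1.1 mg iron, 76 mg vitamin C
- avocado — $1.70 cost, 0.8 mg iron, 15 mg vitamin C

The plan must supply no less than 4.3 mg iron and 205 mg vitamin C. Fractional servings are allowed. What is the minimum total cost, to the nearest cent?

With two linear requirements the optimum uses one or two foods; enumerate the corners.
carrots only: max(4.3/0.3, 205/6) = 34.17 servings → $15.38.
sweet potato only: max(4.3/0.5, 205/19) = 10.79 servings → $3.78.
broccoli only: max(4.3/1.1, 205/76) = 3.909 servings → $3.91.
avocado only: max(4.3/0.8, 205/15) = 13.67 servings → $23.23.
carrots + sweet potato: intersection lies outside the first quadrant.
carrots + broccoli with both tight: 6.253 servings and 2.204 servings → $5.02.
carrots + avocado: intersection lies outside the first quadrant.
sweet potato + broccoli with both tight: 5.924 servings and 1.216 servings → $3.29.
sweet potato + avocado: the both-tight solution has a negative serving — not a feasible corner.
broccoli + avocado with both tight: 2.246 servings and 2.287 servings → $6.13.
The minimum over all feasible corners is $3.29.

$3.29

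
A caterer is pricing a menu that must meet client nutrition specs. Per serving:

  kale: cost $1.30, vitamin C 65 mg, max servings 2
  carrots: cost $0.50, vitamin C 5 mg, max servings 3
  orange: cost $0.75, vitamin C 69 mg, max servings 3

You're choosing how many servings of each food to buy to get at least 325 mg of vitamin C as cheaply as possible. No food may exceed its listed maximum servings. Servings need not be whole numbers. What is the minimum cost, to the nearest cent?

$4.61

Cost per mg of vitamin C: orange $0.0109, kale $0.0200, carrots $0.1000.
Take 3 servings of orange: +207.0 mg vitamin C for $2.25 (total $2.25, still need 118.0 mg).
Take 1.815 servings of kale: +118.0 mg vitamin C for $2.36 (total $4.61, still need 0.0 mg).
Filling from the cheapest source first is optimal under one linear minimum: $4.61.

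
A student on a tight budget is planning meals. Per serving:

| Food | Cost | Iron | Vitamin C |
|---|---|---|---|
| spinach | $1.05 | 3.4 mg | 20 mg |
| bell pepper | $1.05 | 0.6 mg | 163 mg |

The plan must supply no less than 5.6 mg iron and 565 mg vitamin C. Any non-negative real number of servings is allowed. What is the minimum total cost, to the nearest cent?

Minimising a linear cost over {iron ≥ 5.6, vitamin C ≥ 565, servings ≥ 0} — the optimum is at a vertex, using one or two foods.
spinach only: max(5.6/3.4, 565/20) = 28.25 servings → $29.66.
bell pepper only: max(5.6/0.6, 565/163) = 9.333 servings → $9.80.
spinach + bell pepper with both tight: 1.058 servings and 3.336 servings → $4.61.
So the least-cost plan costs $4.61.

$4.61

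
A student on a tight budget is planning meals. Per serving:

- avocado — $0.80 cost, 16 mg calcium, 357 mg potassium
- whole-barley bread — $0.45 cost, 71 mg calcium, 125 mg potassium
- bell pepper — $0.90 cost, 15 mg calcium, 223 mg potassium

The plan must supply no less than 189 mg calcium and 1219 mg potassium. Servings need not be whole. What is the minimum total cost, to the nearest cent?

For a min-cost LP with two ≥-constraints, a basic feasible solution has at most two positive variables.
avocado only: max(189/16, 1219/357) = 11.81 servings → $9.45.
whole-barley bread only: max(189/71, 1219/125) = 9.752 servings → $4.39.
bell pepper only: max(189/15, 1219/223) = 12.6 servings → $11.34.
avocado + whole-barley bread with both tight: 2.695 servings and 2.055 servings → $3.08.
avocado + bell pepper: intersection lies outside the first quadrant.
whole-barley bread + bell pepper with both tight: 1.71 servings and 4.508 servings → $4.83.
Cheapest feasible corner: $3.08.

$3.08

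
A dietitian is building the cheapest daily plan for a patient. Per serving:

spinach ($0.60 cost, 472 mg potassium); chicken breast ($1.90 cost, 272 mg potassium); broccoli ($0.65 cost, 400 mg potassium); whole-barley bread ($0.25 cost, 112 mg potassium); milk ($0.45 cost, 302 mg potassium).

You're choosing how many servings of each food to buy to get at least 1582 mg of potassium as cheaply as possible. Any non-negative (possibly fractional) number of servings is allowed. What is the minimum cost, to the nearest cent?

Cost per mg of potassium: spinach $0.0013, milk $0.0015, broccoli $0.0016, whole-barley bread $0.0022, chicken breast $0.0070.
With no serving limits, use only spinach: 1582 mg / 472 mg = 3.352 servings × $0.60 = $2.01.

$2.01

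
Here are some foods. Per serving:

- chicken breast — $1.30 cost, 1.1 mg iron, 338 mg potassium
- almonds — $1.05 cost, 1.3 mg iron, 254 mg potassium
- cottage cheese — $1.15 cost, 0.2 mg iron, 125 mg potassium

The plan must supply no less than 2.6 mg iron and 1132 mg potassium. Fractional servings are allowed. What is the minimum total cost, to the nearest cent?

$4.35

chicken breast only: max(2.6/1.1, 1132/338) = 3.349 servings → $4.35.
almonds only: max(2.6/1.3, 1132/254) = 4.457 servings → $4.68.
cottage cheese only: max(2.6/0.2, 1132/125) = 13 servings → $14.95.
chicken breast + almonds: the both-tight solution has a negative serving — not a feasible corner.
chicken breast + cottage cheese with both tight: 1.411 servings and 5.242 servings → $7.86.
almonds + cottage cheese with both tight: 0.8827 servings and 7.262 servings → $9.28.
Cheapest feasible corner: $4.35.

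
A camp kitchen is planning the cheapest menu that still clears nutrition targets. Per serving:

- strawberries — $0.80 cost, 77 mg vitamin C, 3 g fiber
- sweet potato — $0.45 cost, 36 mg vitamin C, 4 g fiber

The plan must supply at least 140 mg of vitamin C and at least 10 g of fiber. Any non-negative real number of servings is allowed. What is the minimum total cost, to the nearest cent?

$1.59

An LP optimum is at a vertex; with two nutrient constraints at most two foods are used. Check each candidate.
strawberries only: max(140/77, 10/3) = 3.333 servings → $2.67.
sweet potato only: max(140/36, 10/4) = 3.889 servings → $1.75.
strawberries + sweet potato with both tight: 1 serving and 1.75 servings → $1.59.
The minimum over all feasible corners is $1.59.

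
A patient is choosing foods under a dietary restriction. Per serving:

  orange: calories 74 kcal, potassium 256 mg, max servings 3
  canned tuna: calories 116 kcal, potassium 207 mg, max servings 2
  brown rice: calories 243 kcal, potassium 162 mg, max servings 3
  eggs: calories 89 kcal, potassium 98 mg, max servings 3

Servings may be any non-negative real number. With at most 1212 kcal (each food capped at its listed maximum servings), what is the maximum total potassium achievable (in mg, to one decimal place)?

Potassium per kcal: orange 3.459, canned tuna 1.784, eggs 1.101, brown rice 0.6667.
Take 3 servings of orange: uses 222 kcal, +768.0 mg potassium (running total 768.0 mg).
Take 2 servings of canned tuna: uses 232 kcal, +414.0 mg potassium (running total 1182.0 mg).
Take 3 servings of eggs: uses 267 kcal, +294.0 mg potassium (running total 1476.0 mg).
Take 2.021 servings of brown rice: uses 491 kcal, +327.3 mg potassium (running total 1803.3 mg).
Filling greedily by potassium-per-kcal is optimal for one linear limit, giving 1803.3 mg.

1803.3 mg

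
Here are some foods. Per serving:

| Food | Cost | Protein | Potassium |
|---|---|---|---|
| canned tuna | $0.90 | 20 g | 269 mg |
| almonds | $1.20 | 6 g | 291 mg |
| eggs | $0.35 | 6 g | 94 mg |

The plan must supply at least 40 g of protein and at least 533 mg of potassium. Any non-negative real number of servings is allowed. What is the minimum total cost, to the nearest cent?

Two binding constraints pin down two serving amounts, so the optimal mix uses at most two foods. The candidates are each food alone (scaled to the tighter of protein/potassium) and each pair with both constraints tight.
canned tuna only: max(40/20, 533/269) = 2 servings → $1.80.
almonds only: max(40/6, 533/291) = 6.667 servings → $8.00.
eggs only: max(40/6, 533/94) = 6.667 servings → $2.33.
canned tuna + almonds: the both-tight solution has a negative serving — not a feasible corner.
canned tuna + eggs: intersection lies outside the first quadrant.
almonds + eggs with both targets exact would need a negative amount; discard.
So the least-cost plan costs $1.80.

$1.80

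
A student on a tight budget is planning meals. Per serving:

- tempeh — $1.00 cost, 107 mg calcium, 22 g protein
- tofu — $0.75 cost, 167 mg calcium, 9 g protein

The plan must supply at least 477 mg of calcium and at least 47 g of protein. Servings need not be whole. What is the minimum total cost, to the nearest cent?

$2.82

At the optimum either one food covers both requirements or two foods hit both targets exactly; no other combination can be cheaper.
tempeh only: max(477/107, 47/22) = 4.458 servings → $4.46.
tofu only: max(477/167, 47/9) = 5.222 servings → $3.92.
tempeh + tofu with both tight: 1.312 servings and 2.016 servings → $2.82.
So the least-cost plan costs $2.82.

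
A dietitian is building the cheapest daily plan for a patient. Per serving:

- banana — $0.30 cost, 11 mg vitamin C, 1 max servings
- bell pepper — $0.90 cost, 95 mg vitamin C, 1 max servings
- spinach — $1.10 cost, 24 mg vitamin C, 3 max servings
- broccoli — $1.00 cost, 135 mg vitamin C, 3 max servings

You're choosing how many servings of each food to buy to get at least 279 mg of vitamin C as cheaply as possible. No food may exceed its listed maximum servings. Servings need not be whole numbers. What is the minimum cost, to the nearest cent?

$2.07

Cost per mg of vitamin C: broccoli $0.0074, bell pepper $0.0095, banana $0.0273, spinach $0.0458.
Take 2.067 servings of broccoli: +279.0 mg vitamin C for $2.07 (total $2.07, still need 0.0 mg).
Greedy by cheapest-per-mg is optimal for a single linear constraint, so the minimum cost is $2.07.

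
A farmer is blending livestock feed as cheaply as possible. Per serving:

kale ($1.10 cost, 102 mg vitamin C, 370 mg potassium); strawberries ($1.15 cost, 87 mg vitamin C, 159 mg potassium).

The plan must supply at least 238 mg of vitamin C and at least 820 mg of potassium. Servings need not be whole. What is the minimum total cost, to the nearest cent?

$2.57

Minimising a linear cost over {vitamin C ≥ 238, potassium ≥ 820, servings ≥ 0} — the optimum is at a vertex, using one or two foods.
kale only: max(238/102, 820/370) = 2.333 servings → $2.57.
strawberries only: max(238/87, 820/159) = 5.157 servings → $5.93.
kale + strawberries with both tight: 2.097 servings and 0.2767 servings → $2.63.
The minimum over all feasible corners is $2.57.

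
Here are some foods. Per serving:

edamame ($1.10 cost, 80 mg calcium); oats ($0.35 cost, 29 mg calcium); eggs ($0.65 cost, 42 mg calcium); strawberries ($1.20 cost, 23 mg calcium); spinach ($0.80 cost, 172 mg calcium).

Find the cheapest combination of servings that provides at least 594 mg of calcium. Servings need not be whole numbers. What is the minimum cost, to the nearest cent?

Cost per mg of calcium: spinach $0.0047, oats $0.0121, edamame $0.0138, eggs $0.0155, strawberries $0.0522.
With no serving limits, use only spinach: 594 mg / 172 mg = 3.453 servings × $0.80 = $2.76.

$2.76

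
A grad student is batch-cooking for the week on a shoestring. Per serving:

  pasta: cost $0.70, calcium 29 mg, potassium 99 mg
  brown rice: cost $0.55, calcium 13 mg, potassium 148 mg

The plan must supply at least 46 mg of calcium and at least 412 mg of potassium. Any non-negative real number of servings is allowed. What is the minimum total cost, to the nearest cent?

$1.69

pasta only: max(46/29, 412/99) = 4.162 servings → $2.91.
brown rice only: max(46/13, 412/148) = 3.538 servings → $1.95.
pasta + brown rice with both tight: 0.4832 servings and 2.461 servings → $1.69.
The minimum over all feasible corners is $1.69.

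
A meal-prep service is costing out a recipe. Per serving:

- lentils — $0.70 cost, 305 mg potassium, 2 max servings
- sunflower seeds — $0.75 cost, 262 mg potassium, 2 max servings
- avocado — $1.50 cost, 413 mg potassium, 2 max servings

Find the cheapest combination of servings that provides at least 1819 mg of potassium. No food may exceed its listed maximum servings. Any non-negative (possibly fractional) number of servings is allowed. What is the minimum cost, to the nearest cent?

$5.39

Cost per mg of potassium: lentils $0.0023, sunflower seeds $0.0029, avocado $0.0036.
Take 2 servings of lentils: +610.0 mg potassium for $1.40 (total $1.40, still need 1209.0 mg).
Take 2 servings of sunflower seeds: +524.0 mg potassium for $1.50 (total $2.90, still need 685.0 mg).
Take 1.659 servings of avocado: +685.0 mg potassium for $2.49 (total $5.39, still need 0.0 mg).
Filling from the cheapest source first is optimal under one linear minimum: $5.39.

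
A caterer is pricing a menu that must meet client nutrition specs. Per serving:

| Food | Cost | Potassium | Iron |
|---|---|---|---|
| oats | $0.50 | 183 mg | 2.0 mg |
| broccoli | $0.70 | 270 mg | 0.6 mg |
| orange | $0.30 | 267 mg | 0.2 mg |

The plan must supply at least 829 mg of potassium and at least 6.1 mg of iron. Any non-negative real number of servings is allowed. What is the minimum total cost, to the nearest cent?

$1.80

Check every corner: each single food scaled to meet both minima, and each pair solved so both constraints bind.
oats only: max(829/183, 6.1/2.0) = 4.53 servings → $2.27.
broccoli only: max(829/270, 6.1/0.6) = 10.17 servings → $7.12.
orange only: max(829/267, 6.1/0.2) = 30.5 servings → $9.15.
oats + broccoli with both tight: 2.672 servings and 1.259 servings → $2.22.
oats + orange with both tight: 2.941 servings and 1.089 servings → $1.80.
broccoli + orange with both targets exact would need a negative amount; discard.
The minimum over all feasible corners is $1.80.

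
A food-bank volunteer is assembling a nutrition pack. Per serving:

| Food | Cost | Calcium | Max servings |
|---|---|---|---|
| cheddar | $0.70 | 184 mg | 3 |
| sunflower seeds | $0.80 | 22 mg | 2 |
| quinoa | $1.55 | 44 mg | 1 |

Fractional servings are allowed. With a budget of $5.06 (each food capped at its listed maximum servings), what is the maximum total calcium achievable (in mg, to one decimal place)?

634.8 mg

Calcium per dollar: cheddar 262.9, quinoa 28.39, sunflower seeds 27.5.
Take 3 servings of cheddar: spends $2.10, +552.0 mg calcium (running total 552.0 mg).
Take 1 serving of quinoa: spends $1.55, +44.0 mg calcium (running total 596.0 mg).
Take 1.762 servings of sunflower seeds: spends $1.41, +38.8 mg calcium (running total 634.8 mg).
Filling greedily by calcium-per-dollar is optimal for one linear limit, giving 634.8 mg.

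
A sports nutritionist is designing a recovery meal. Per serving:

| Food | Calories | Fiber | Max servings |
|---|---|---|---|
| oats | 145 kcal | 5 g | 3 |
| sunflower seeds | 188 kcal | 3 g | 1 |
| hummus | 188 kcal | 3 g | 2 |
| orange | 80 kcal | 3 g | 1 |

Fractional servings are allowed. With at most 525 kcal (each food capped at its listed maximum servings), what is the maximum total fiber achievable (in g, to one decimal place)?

Fiber per kcal: orange 0.0375, oats 0.03448, sunflower seeds 0.01596, hummus 0.01596.
Take 1 serving of orange: uses 80 kcal, +3.0 g fiber (running total 3.0 g).
Take 3 servings of oats: uses 435 kcal, +15.0 g fiber (running total 18.0 g).
Take 0.05319 servings of sunflower seeds: uses 10 kcal, +0.2 g fiber (running total 18.2 g).
Filling greedily by fiber-per-kcal is optimal for one linear limit, giving 18.2 g.

18.2 g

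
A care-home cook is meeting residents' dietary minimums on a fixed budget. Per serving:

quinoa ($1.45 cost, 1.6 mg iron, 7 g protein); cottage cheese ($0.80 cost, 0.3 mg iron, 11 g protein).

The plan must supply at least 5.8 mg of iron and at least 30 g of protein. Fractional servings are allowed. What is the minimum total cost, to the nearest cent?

$5.51

quinoa only: max(5.8/1.6, 30/7) = 4.286 servings → $6.21.
cottage cheese only: max(5.8/0.3, 30/11) = 19.33 servings → $15.47.
quinoa + cottage cheese with both tight: 3.535 servings and 0.4774 servings → $5.51.
The minimum over all feasible corners is $5.51.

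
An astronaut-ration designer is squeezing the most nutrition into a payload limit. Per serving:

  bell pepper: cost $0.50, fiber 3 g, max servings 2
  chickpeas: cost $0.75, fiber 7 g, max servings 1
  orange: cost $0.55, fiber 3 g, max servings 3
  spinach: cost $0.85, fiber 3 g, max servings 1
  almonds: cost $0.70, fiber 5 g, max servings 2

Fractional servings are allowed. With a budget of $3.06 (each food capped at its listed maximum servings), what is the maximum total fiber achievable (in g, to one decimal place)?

Fiber per dollar: chickpeas 9.333, almonds 7.143, bell pepper 6, orange 5.455, spinach 3.529.
Take 1 serving of chickpeas: spends $0.75, +7.0 g fiber (running total 7.0 g).
Take 2 servings of almonds: spends $1.40, +10.0 g fiber (running total 17.0 g).
Take 1.82 servings of bell pepper: spends $0.91, +5.5 g fiber (running total 22.5 g).
Filling greedily by fiber-per-dollar is optimal for one linear limit, giving 22.5 g.

22.5 g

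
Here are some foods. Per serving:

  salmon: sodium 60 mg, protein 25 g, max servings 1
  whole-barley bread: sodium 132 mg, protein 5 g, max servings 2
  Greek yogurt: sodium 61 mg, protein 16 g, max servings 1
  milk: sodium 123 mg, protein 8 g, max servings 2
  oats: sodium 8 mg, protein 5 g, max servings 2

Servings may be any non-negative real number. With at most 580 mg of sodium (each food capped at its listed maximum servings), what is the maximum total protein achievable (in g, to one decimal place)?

Protein per mg sodium: oats 0.625, salmon 0.4167, Greek yogurt 0.2623, milk 0.06504, whole-barley bread 0.03788.
Take 2 servings of oats: uses 16 mg sodium, +10.0 g protein (running total 10.0 g).
Take 1 serving of salmon: uses 60 mg sodium, +25.0 g protein (running total 35.0 g).
Take 1 serving of Greek yogurt: uses 61 mg sodium, +16.0 g protein (running total 51.0 g).
Take 2 servings of milk: uses 246 mg sodium, +16.0 g protein (running total 67.0 g).
Take 1.492 servings of whole-barley bread: uses 197 mg sodium, +7.5 g protein (running total 74.5 g).
Filling greedily by protein-per-mg sodium is optimal for one linear limit, giving 74.5 g.

74.5 g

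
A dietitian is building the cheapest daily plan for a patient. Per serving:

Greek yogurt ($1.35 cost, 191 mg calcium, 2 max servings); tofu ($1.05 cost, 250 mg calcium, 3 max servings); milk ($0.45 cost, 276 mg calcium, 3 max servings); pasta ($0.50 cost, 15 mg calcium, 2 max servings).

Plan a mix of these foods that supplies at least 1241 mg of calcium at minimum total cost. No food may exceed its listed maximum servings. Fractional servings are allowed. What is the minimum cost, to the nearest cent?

$3.08

Cost per mg of calcium: milk $0.0016, tofu $0.0042, Greek yogurt $0.0071, pasta $0.0333.
Take 3 servings of milk: +828.0 mg calcium for $1.35 (total $1.35, still need 413.0 mg).
Take 1.652 servings of tofu: +413.0 mg calcium for $1.73 (total $3.08, still need 0.0 mg).
Filling from the cheapest source first is optimal under one linear minimum: $3.08.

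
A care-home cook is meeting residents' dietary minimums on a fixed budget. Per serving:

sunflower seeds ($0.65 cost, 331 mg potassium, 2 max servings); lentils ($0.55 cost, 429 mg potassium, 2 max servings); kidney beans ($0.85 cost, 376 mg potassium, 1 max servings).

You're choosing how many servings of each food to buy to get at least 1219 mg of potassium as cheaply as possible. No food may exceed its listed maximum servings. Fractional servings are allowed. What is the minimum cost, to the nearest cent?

Cost per mg of potassium: lentils $0.0013, sunflower seeds $0.0020, kidney beans $0.0023.
Take 2 servings of lentils: +858.0 mg potassium for $1.10 (total $1.10, still need 361.0 mg).
Take 1.091 servings of sunflower seeds: +361.0 mg potassium for $0.71 (total $1.81, still need 0.0 mg).
Filling from the cheapest source first is optimal under one linear minimum: $1.81.

$1.81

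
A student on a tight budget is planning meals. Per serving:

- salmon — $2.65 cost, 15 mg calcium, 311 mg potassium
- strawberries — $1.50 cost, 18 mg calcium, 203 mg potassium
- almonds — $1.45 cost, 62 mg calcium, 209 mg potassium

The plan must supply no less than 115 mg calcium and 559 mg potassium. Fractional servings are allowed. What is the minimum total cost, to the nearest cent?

The cheapest plan sits at a corner of the feasible region — with two constraints it uses at most two foods.
salmon only: max(115/15, 559/311) = 7.667 servings → $20.32.
strawberries only: max(115/18, 559/203) = 6.389 servings → $9.58.
almonds only: max(115/62, 559/209) = 2.675 servings → $3.88.
salmon + strawberries with both targets exact would need a negative amount; discard.
salmon + almonds with both tight: 0.6579 servings and 1.696 servings → $4.20.
strawberries + almonds with both tight: 1.204 servings and 1.505 servings → $3.99.
So the least-cost plan costs $3.88.

$3.88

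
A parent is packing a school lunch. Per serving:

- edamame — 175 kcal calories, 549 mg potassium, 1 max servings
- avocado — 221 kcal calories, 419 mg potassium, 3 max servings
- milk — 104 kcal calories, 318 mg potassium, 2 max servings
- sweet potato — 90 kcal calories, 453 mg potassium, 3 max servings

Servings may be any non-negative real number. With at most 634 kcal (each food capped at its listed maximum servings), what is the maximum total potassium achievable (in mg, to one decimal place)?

Potassium per kcal: sweet potato 5.033, edamame 3.137, milk 3.058, avocado 1.896.
Take 3 servings of sweet potato: uses 270 kcal, +1359.0 mg potassium (running total 1359.0 mg).
Take 1 serving of edamame: uses 175 kcal, +549.0 mg potassium (running total 1908.0 mg).
Take 1.817 servings of milk: uses 189 kcal, +577.9 mg potassium (running total 2485.9 mg).
Greedy by best ratio exhausts the calories allowance optimally: 2485.9 mg.

2485.9 mg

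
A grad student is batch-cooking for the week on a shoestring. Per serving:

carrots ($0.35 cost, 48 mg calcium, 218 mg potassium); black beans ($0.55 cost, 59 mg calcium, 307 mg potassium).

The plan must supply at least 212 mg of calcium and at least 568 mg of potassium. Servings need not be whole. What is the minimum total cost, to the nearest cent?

$1.55

Check every corner: each single food scaled to meet both minima, and each pair solved so both constraints bind.
carrots only: max(212/48, 568/218) = 4.417 servings → $1.55.
black beans only: max(212/59, 568/307) = 3.593 servings → $1.98.
carrots + black beans: the both-tight solution has a negative serving — not a feasible corner.
So the least-cost plan costs $1.55.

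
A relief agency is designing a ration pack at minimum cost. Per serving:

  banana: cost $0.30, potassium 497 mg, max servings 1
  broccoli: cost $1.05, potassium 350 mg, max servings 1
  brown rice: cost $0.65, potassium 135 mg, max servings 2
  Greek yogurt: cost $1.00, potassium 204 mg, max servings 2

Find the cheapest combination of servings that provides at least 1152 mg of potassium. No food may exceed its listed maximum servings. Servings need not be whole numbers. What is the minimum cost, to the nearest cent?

$2.82

Cost per mg of potassium: banana $0.0006, broccoli $0.0030, brown rice $0.0048, Greek yogurt $0.0049.
Take 1 serving of banana: +497.0 mg potassium for $0.30 (total $0.30, still need 655.0 mg).
Take 1 serving of broccoli: +350.0 mg potassium for $1.05 (total $1.35, still need 305.0 mg).
Take 2 servings of brown rice: +270.0 mg potassium for $1.30 (total $2.65, still need 35.0 mg).
Take 0.1716 servings of Greek yogurt: +35.0 mg potassium for $0.17 (total $2.82, still need 0.0 mg).
Greedy by cheapest-per-mg is optimal for a single linear constraint, so the minimum cost is $2.82.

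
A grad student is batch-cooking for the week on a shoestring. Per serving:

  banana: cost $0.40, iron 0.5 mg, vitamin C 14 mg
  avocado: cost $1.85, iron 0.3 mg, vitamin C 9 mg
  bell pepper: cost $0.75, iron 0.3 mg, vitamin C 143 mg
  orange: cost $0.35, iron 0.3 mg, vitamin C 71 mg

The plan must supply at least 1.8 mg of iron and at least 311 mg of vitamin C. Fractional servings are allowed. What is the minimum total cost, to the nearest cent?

This is a tiny linear program; its minimum lies at a vertex of the feasible set. List the vertices and price them.
banana only: max(1.8/0.5, 311/14) = 22.21 servings → $8.89.
avocado only: max(1.8/0.3, 311/9) = 34.56 servings → $63.93.
bell pepper only: max(1.8/0.3, 311/143) = 6 servings → $4.50.
orange only: max(1.8/0.3, 311/71) = 6 servings → $2.10.
banana + avocado: intersection lies outside the first quadrant.
banana + bell pepper with both tight: 2.438 servings and 1.936 servings → $2.43.
banana + orange with both tight: 1.102 servings and 4.163 servings → $1.90.
avocado + bell pepper with both tight: 4.082 servings and 1.918 servings → $8.99.
avocado + orange with both tight: 1.855 servings and 4.145 servings → $4.88.
bell pepper + orange: intersection lies outside the first quadrant.
Cheapest feasible corner: $1.90.

$1.90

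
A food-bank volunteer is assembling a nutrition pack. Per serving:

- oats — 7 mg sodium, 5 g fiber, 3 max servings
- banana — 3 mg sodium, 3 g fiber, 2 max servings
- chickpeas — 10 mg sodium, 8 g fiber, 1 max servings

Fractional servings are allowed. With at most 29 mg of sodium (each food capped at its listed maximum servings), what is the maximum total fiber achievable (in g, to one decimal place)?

23.3 g

Fiber per mg sodium: banana 1, chickpeas 0.8, oats 0.7143.
Take 2 servings of banana: uses 6 mg sodium, +6.0 g fiber (running total 6.0 g).
Take 1 serving of chickpeas: uses 10 mg sodium, +8.0 g fiber (running total 14.0 g).
Take 1.857 servings of oats: uses 13 mg sodium, +9.3 g fiber (running total 23.3 g).
Greedy by best ratio exhausts the sodium allowance optimally: 23.3 g.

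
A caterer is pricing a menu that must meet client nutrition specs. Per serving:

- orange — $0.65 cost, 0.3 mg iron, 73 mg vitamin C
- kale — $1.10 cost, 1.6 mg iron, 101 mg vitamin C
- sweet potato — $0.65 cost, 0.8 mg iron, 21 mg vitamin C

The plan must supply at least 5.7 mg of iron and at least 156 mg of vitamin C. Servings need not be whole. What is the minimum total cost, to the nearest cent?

With two linear requirements the optimum uses one or two foods; enumerate the corners.
orange only: max(5.7/0.3, 156/73) = 19 servings → $12.35.
kale only: max(5.7/1.6, 156/101) = 3.562 servings → $3.92.
sweet potato only: max(5.7/0.8, 156/21) = 7.429 servings → $4.83.
orange + kale with both targets exact would need a negative amount; discard.
orange + sweet potato with both tight: 0.09789 servings and 7.088 servings → $4.67.
kale + sweet potato with both tight: 0.1081 servings and 6.909 servings → $4.61.
Cheapest feasible corner: $3.92.

$3.92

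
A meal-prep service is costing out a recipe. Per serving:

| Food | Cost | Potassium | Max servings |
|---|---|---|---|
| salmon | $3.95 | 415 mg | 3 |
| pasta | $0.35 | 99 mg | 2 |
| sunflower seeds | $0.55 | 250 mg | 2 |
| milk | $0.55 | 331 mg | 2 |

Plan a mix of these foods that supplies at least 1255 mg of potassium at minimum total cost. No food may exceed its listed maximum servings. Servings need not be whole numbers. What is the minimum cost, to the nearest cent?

$2.53

Cost per mg of potassium: milk $0.0017, sunflower seeds $0.0022, pasta $0.0035, salmon $0.0095.
Take 2 servings of milk: +662.0 mg potassium for $1.10 (total $1.10, still need 593.0 mg).
Take 2 servings of sunflower seeds: +500.0 mg potassium for $1.10 (total $2.20, still need 93.0 mg).
Take 0.9394 servings of pasta: +93.0 mg potassium for $0.33 (total $2.53, still need 0.0 mg).
Filling from the cheapest source first is optimal under one linear minimum: $2.53.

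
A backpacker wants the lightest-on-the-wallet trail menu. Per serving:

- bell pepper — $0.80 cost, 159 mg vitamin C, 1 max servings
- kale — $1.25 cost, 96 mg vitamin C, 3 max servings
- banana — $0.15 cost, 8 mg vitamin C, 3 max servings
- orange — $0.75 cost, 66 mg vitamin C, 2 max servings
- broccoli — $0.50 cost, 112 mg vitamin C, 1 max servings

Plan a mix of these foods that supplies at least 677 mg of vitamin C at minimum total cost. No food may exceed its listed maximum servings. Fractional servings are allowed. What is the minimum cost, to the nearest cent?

$6.37

Cost per mg of vitamin C: broccoli $0.0045, bell pepper $0.0050, orange $0.0114, kale $0.0130, banana $0.0187.
Take 1 serving of broccoli: +112.0 mg vitamin C for $0.50 (total $0.50, still need 565.0 mg).
Take 1 serving of bell pepper: +159.0 mg vitamin C for $0.80 (total $1.30, still need 406.0 mg).
Take 2 servings of orange: +132.0 mg vitamin C for $1.50 (total $2.80, still need 274.0 mg).
Take 2.854 servings of kale: +274.0 mg vitamin C for $3.57 (total $6.37, still need 0.0 mg).
Filling from the cheapest source first is optimal under one linear minimum: $6.37.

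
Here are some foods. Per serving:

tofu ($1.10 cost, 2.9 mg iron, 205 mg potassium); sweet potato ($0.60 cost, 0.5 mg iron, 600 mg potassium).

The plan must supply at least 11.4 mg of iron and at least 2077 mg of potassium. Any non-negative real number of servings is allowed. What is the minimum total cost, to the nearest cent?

$5.25

Two binding constraints pin down two serving amounts, so the optimal mix uses at most two foods. The candidates are each food alone (scaled to the tighter of iron/potassium) and each pair with both constraints tight.
tofu only: max(11.4/2.9, 2077/205) = 10.13 servings → $11.14.
sweet potato only: max(11.4/0.5, 2077/600) = 22.8 servings → $13.68.
tofu + sweet potato with both tight: 3.543 servings and 2.251 servings → $5.25.
The minimum over all feasible corners is $5.25.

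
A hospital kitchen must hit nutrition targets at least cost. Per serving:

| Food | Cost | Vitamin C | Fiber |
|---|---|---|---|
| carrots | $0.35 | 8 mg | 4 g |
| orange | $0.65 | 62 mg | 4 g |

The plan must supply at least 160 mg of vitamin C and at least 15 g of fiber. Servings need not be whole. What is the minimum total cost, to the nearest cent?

$2.03

Minimising a linear cost over {vitamin C ≥ 160, fiber ≥ 15, servings ≥ 0} — the optimum is at a vertex, using one or two foods.
carrots only: max(160/8, 15/4) = 20 servings → $7.00.
orange only: max(160/62, 15/4) = 3.75 servings → $2.44.
carrots + orange with both tight: 1.343 servings and 2.407 servings → $2.03.
So the least-cost plan costs $2.03.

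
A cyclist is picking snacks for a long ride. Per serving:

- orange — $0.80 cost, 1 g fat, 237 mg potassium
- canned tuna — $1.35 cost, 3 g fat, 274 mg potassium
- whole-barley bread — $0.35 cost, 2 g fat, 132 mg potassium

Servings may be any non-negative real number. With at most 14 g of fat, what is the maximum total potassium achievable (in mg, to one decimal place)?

Potassium per g fat: orange 237, canned tuna 91.33, whole-barley bread 66.
With no serving limits, spend the whole fat allowance on orange: 14 g / 1 g × 237 mg = 3318.0 mg.

3318.0 mg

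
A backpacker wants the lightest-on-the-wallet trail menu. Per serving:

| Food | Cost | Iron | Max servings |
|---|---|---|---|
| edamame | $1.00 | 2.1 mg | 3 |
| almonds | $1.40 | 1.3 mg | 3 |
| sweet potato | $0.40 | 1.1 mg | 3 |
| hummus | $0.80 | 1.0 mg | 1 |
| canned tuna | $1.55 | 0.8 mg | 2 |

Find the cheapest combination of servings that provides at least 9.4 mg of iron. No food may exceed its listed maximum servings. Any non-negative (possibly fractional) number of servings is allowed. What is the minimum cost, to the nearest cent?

$4.10

Cost per mg of iron: sweet potato $0.3636, edamame $0.4762, hummus $0.8000, almonds $1.0769, canned tuna $1.9375.
Take 3 servings of sweet potato: +3.3 mg iron for $1.20 (total $1.20, still need 6.1 mg).
Take 2.905 servings of edamame: +6.1 mg iron for $2.90 (total $4.10, still need 0.0 mg).
Greedy by cheapest-per-mg is optimal for a single linear constraint, so the minimum cost is $4.10.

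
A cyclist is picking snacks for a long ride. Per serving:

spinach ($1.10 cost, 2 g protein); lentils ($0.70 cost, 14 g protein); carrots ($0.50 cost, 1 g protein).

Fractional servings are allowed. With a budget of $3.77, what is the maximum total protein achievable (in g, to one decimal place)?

Protein per dollar: lentils 20, carrots 2, spinach 1.818.
With no serving limits, spend the whole cost allowance on lentils: $3.77 / $0.70 × 14 g = 75.4 g.

75.4 g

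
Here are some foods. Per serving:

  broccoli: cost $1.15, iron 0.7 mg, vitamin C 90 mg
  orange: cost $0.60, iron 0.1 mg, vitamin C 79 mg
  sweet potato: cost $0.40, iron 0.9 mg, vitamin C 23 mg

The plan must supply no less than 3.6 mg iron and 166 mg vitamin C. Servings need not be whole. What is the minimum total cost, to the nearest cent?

$2.14

Compare the cost at each extreme point of the feasible region.
broccoli only: max(3.6/0.7, 166/90) = 5.143 servings → $5.91.
orange only: max(3.6/0.1, 166/79) = 36 servings → $21.60.
sweet potato only: max(3.6/0.9, 166/23) = 7.217 servings → $2.89.
broccoli + orange: the both-tight solution has a negative serving — not a feasible corner.
broccoli + sweet potato with both tight: 1.026 servings and 3.202 servings → $2.46.
orange + sweet potato with both tight: 0.968 servings and 3.892 servings → $2.14.
Cheapest feasible corner: $2.14.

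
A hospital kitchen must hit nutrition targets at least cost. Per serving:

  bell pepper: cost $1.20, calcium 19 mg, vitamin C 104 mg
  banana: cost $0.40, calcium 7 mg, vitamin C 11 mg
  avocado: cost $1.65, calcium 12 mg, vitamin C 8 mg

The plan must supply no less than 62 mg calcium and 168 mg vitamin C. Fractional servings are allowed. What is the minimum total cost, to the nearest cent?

$3.65

For a min-cost LP with two ≥-constraints, a basic feasible solution has at most two positive variables.
bell pepper only: max(62/19, 168/104) = 3.263 servings → $3.92.
banana only: max(62/7, 168/11) = 15.27 servings → $6.11.
avocado only: max(62/12, 168/8) = 21 servings → $34.65.
bell pepper + banana with both tight: 0.9518 servings and 6.274 servings → $3.65.
bell pepper + avocado with both tight: 1.387 servings and 2.971 servings → $6.57.
banana + avocado: intersection lies outside the first quadrant.
So the least-cost plan costs $3.65.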